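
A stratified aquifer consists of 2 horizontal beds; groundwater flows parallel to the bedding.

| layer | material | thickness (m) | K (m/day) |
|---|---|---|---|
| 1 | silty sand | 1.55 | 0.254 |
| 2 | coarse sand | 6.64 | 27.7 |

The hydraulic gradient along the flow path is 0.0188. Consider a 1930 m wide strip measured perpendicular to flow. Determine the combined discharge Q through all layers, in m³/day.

6690

Flow is parallel to layering, so each bed carries its own Darcy discharge and the transmissivities add.
Σ(K_i·b_i) = 0.254×1.55 + 27.7×6.64 = 184.3 m²/day.
Hydraulic gradient i = 0.0188.
Q = Σ(K_i·b_i) · W · i = 184.3 × 1930 × 0.01880 = 6688 m³/day.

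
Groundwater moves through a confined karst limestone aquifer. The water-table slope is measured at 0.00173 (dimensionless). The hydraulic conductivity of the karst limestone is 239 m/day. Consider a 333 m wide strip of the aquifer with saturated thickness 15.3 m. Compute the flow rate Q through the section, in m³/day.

Cross-sectional area A = 333 × 15.3 = 5095 m².
Hydraulic gradient i = 0.00173.
Darcy's law: Q = K · A · i = 239.0 × 5095 × 0.001730 = 2107 m³/day.

2110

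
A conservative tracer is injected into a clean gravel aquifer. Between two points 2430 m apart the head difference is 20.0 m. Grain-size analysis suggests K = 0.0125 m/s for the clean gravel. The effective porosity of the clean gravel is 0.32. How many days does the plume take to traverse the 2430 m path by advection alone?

Convert K: 0.0125 m/s × 86400 = 1080 m/day.
Hydraulic gradient i = Δh / L = 20.0 / 2430 = 0.008230.
Darcy flux q = K · i = 1080 × 0.008230 = 8.889 m/day.
Seepage velocity v = q / n_e = 8.889 / 0.32 = 27.78 m/day.
Travel time t = L / v = 2430 / 27.78 = 87.48 days.

87.5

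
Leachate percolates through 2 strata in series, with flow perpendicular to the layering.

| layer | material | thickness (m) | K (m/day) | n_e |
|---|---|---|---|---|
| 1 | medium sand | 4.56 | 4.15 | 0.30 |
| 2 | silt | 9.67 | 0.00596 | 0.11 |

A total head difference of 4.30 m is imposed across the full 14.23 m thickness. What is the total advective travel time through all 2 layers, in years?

2.51

With flow normal to the layers, continuity requires the same specific discharge q through every layer.
Σ(b_i/K_i) = 4.56/4.15 + 9.67/0.00596 = 1624 d.
q = Δh / Σ(b_i/K_i) = 4.30 / 1624 = 0.002648 m/day.
In each layer the seepage velocity is v_i = q/n_i, so the layer transit time is t_i = b_i·n_i / q:
  layer 1 (medium sand): t_1 = 4.56 × 0.30 / 0.002648 = 516.5 d
  layer 2 (silt): t_2 = 9.67 × 0.11 / 0.002648 = 401.6 d
Total t = Σ t_i = 918.2 days = 2.514 years.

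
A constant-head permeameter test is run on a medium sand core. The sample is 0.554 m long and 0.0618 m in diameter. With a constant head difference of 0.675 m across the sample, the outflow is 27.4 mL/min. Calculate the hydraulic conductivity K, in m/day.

Cross-sectional area A = π·(d/2)² = π × (0.0618/2)² = 0.003000 m².
Convert discharge: 27.4 mL/min = 4.567e-07 m³/s.
Darcy's law rearranged: K = Q·L / (A·Δh) = 4.567e-07 × 0.554 / (0.003000 × 0.675) = 0.0001250 m/s = 10.80 m/day.

10.8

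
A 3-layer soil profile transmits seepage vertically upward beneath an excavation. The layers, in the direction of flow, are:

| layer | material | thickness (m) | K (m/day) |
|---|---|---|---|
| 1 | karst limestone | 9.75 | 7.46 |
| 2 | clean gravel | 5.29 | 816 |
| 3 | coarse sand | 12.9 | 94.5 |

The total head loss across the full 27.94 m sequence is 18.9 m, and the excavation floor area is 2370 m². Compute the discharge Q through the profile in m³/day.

Flow is perpendicular to layering, so the layers act in series and the equivalent K is the thickness-weighted harmonic mean.
Total thickness L = 9.75 + 5.29 + 12.9 = 27.94 m.
Σ(b_i/K_i) = 9.75/7.46 + 5.29/816 + 12.9/94.5 = 1.450 d.
K_eq = L / Σ(b_i/K_i) = 27.94 / 1.450 = 19.27 m/day.
Q = K_eq · A · (Δh/L) = 19.27 × 2370 × (18.9/27.94) = 30893 m³/day.

30900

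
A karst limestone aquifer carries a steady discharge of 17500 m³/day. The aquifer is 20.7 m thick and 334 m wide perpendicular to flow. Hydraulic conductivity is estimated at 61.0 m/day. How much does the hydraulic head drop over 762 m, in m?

31.6

Cross-sectional area A = 334 × 20.7 = 6914 m².
From Q = K·A·i, i = Q / (K·A) = 17500 / (61.00 × 6914) = 0.04149.
Head loss Δh = i · L = 0.04149 × 762 = 31.62 m.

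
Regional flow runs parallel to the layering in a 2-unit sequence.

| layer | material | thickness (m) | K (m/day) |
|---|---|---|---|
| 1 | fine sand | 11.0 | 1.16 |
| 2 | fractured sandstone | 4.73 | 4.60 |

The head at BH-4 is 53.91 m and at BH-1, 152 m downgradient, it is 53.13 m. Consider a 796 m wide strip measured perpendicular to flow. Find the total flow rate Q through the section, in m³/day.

141

Flow is parallel to layering, so each bed carries its own Darcy discharge and the transmissivities add.
Σ(K_i·b_i) = 1.16×11.0 + 4.60×4.73 = 34.52 m²/day.
Hydraulic gradient i = (53.91 − 53.13) / 152 = 0.78 / 152 = 0.005132.
Q = Σ(K_i·b_i) · W · i = 34.52 × 796 × 0.005132 = 141.0 m³/day.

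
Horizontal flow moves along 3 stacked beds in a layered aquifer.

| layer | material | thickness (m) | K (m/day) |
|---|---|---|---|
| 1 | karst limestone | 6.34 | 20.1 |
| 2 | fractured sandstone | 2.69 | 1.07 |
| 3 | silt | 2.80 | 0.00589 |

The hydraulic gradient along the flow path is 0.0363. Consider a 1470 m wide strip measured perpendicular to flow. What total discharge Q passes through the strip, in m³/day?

6950

Flow is parallel to layering, so each bed carries its own Darcy discharge and the transmissivities add.
Σ(K_i·b_i) = 20.1×6.34 + 1.07×2.69 + 0.00589×2.80 = 130.3 m²/day.
Hydraulic gradient i = 0.0363.
Q = Σ(K_i·b_i) · W · i = 130.3 × 1470 × 0.03630 = 6954 m³/day.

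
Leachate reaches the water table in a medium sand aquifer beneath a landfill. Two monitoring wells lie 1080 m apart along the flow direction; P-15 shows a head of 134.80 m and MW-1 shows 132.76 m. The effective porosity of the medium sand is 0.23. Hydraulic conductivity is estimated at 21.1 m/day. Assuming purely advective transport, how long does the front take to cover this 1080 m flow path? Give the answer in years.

Hydraulic gradient i = (134.80 − 132.76) / 1080 = 2.04 / 1080 = 0.001889.
Darcy flux q = K · i = 21.10 × 0.001889 = 0.03986 m/day.
Seepage velocity v = q / n_e = 0.03986 / 0.23 = 0.1733 m/day.
Travel time t = L / v = 1080 / 0.1733 = 6233 days = 17.06 years.

17.1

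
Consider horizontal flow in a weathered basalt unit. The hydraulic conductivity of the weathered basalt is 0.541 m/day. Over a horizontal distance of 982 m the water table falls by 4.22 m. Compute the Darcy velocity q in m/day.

Hydraulic gradient i = Δh / L = 4.22 / 982 = 0.004297.
Specific discharge q = K · i = 0.5410 × 0.004297 = 0.002325 m/day.

0.00232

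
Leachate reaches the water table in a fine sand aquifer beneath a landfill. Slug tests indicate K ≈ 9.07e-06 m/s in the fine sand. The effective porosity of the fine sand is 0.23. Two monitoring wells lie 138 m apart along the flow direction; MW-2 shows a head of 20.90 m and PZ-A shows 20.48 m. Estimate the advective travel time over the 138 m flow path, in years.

Convert K: 9.07e-06 m/s × 86400 = 0.7836 m/day.
Hydraulic gradient i = (20.90 − 20.48) / 138 = 0.42 / 138 = 0.003043.
Darcy flux q = K · i = 0.7836 × 0.003043 = 0.002385 m/day.
Seepage velocity v = q / n_e = 0.002385 / 0.23 = 0.01037 m/day.
Travel time t = L / v = 138 / 0.01037 = 13308 days = 36.44 years.

36.4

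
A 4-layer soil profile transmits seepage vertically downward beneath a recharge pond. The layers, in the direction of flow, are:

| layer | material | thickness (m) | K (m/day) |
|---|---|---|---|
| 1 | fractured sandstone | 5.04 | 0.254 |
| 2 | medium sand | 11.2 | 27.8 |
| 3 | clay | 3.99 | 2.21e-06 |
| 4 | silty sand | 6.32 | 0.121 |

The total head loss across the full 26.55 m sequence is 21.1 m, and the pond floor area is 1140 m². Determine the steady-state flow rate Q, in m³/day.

0.0133

Flow is perpendicular to layering, so the layers act in series and the equivalent K is the thickness-weighted harmonic mean.
Total thickness L = 5.04 + 11.2 + 3.99 + 6.32 = 26.55 m.
Σ(b_i/K_i) = 5.04/0.254 + 11.2/27.8 + 3.99/2.21e-06 + 6.32/0.121 = 1.806e+06 d.
K_eq = L / Σ(b_i/K_i) = 26.55 / 1.806e+06 = 1.471e-05 m/day.
Q = K_eq · A · (Δh/L) = 1.471e-05 × 1140 × (21.1/26.55) = 0.01332 m³/day.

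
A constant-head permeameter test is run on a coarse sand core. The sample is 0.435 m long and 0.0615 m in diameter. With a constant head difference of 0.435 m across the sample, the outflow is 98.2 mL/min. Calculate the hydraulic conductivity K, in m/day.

47.6

Cross-sectional area A = π·(d/2)² = π × (0.0615/2)² = 0.002971 m².
Convert discharge: 98.2 mL/min = 1.637e-06 m³/s.
Darcy's law rearranged: K = Q·L / (A·Δh) = 1.637e-06 × 0.435 / (0.002971 × 0.435) = 0.0005510 m/s = 47.60 m/day.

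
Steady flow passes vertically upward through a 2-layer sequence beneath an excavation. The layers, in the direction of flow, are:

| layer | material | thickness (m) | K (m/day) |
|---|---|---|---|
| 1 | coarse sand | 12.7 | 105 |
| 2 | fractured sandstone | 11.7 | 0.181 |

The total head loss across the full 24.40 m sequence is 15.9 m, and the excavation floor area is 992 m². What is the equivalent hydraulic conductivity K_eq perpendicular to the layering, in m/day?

0.377

Flow is perpendicular to layering, so the layers act in series and the equivalent K is the thickness-weighted harmonic mean.
Total thickness L = 12.7 + 11.7 = 24.40 m.
Σ(b_i/K_i) = 12.7/105 + 11.7/0.181 = 64.76 d.
K_eq = L / Σ(b_i/K_i) = 24.40 / 64.76 = 0.3768 m/day.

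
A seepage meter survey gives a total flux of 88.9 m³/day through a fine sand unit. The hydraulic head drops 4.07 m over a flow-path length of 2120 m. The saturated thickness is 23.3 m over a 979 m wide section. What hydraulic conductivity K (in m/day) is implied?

2.03

Cross-sectional area A = 979 × 23.3 = 22811 m².
Hydraulic gradient i = Δh / L = 4.07 / 2120 = 0.001920.
From Q = K·A·i, K = Q / (A·i) = 88.9 / (22811 × 0.001920) = 2.030 m/day.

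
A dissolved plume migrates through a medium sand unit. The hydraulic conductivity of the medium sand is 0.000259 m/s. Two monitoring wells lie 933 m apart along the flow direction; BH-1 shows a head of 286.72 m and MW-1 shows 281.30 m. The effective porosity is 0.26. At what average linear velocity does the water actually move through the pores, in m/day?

Convert K: 0.000259 m/s × 86400 = 22.38 m/day.
Hydraulic gradient i = (286.72 − 281.30) / 933 = 5.42 / 933 = 0.005809.
Darcy flux q = K · i = 22.38 × 0.005809 = 0.1300 m/day.
Seepage velocity v = q / n_e = 0.1300 / 0.26 = 0.5000 m/day.

0.500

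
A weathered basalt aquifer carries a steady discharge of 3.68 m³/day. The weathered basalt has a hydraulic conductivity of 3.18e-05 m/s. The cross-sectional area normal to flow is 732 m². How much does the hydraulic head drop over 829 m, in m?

1.52

Convert K: 3.18e-05 m/s × 86400 = 2.748 m/day.
From Q = K·A·i, i = Q / (K·A) = 3.68 / (2.748 × 732.0) = 0.001830.
Head loss Δh = i · L = 0.001830 × 829 = 1.517 m.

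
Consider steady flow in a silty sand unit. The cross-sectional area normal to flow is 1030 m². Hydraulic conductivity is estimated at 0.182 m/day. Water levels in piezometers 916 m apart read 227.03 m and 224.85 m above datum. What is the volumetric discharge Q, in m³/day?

0.446

Hydraulic gradient i = (227.03 − 224.85) / 916 = 2.18 / 916 = 0.002380.
Darcy's law: Q = K · A · i = 0.1820 × 1030 × 0.002380 = 0.4461 m³/day.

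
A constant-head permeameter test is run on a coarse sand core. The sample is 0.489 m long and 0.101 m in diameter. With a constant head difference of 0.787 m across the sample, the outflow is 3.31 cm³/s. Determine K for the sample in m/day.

22.2

Cross-sectional area A = π·(d/2)² = π × (0.101/2)² = 0.008012 m².
Convert discharge: 3.31 cm³/s = 3.310e-06 m³/s.
Darcy's law rearranged: K = Q·L / (A·Δh) = 3.310e-06 × 0.489 / (0.008012 × 0.787) = 0.0002567 m/s = 22.18 m/day.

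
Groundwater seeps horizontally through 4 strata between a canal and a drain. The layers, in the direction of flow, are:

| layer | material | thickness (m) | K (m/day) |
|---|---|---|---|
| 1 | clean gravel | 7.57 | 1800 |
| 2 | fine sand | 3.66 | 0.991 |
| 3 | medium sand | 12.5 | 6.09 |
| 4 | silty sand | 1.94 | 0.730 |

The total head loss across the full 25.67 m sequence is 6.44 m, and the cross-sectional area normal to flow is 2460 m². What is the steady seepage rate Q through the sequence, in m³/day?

1880

Flow is perpendicular to layering, so the layers act in series and the equivalent K is the thickness-weighted harmonic mean.
Total thickness L = 7.57 + 3.66 + 12.5 + 1.94 = 25.67 m.
Σ(b_i/K_i) = 7.57/1800 + 3.66/0.991 + 12.5/6.09 + 1.94/0.730 = 8.408 d.
K_eq = L / Σ(b_i/K_i) = 25.67 / 8.408 = 3.053 m/day.
Q = K_eq · A · (Δh/L) = 3.053 × 2460 × (6.44/25.67) = 1884 m³/day.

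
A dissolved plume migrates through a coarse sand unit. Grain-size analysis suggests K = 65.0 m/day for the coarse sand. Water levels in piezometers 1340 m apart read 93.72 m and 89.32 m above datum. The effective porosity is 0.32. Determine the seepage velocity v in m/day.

Hydraulic gradient i = (93.72 − 89.32) / 1340 = 4.4 / 1340 = 0.003284.
Darcy flux q = K · i = 65.00 × 0.003284 = 0.2134 m/day.
Seepage velocity v = q / n_e = 0.2134 / 0.32 = 0.6670 m/day.

0.667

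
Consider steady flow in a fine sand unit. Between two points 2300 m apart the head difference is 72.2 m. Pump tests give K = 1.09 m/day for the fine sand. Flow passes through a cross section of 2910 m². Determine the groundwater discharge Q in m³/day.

99.6

Hydraulic gradient i = Δh / L = 72.2 / 2300 = 0.03139.
Darcy's law: Q = K · A · i = 1.090 × 2910 × 0.03139 = 99.57 m³/day.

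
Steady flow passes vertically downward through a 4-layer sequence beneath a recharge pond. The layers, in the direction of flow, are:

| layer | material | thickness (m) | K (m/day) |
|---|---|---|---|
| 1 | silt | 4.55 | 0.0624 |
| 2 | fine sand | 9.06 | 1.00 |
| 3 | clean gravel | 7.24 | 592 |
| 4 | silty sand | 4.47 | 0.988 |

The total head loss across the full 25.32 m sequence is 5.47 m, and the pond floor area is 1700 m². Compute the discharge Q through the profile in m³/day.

Flow is perpendicular to layering, so the layers act in series and the equivalent K is the thickness-weighted harmonic mean.
Total thickness L = 4.55 + 9.06 + 7.24 + 4.47 = 25.32 m.
Σ(b_i/K_i) = 4.55/0.0624 + 9.06/1.00 + 7.24/592 + 4.47/0.988 = 86.51 d.
K_eq = L / Σ(b_i/K_i) = 25.32 / 86.51 = 0.2927 m/day.
Q = K_eq · A · (Δh/L) = 0.2927 × 1700 × (5.47/25.32) = 107.5 m³/day.

107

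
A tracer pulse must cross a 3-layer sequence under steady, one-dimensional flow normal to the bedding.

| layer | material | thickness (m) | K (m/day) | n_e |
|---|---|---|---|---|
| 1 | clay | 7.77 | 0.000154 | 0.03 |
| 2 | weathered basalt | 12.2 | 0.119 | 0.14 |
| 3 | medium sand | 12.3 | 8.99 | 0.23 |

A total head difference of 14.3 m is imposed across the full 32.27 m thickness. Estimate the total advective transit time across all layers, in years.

46.2

With flow normal to the layers, continuity requires the same specific discharge q through every layer.
Σ(b_i/K_i) = 7.77/0.000154 + 12.2/0.119 + 12.3/8.99 = 50558 d.
q = Δh / Σ(b_i/K_i) = 14.3 / 50558 = 0.0002828 m/day.
In each layer the seepage velocity is v_i = q/n_i, so the layer transit time is t_i = b_i·n_i / q:
  layer 1 (clay): t_1 = 7.77 × 0.03 / 0.0002828 = 824.1 d
  layer 2 (weathered basalt): t_2 = 12.2 × 0.14 / 0.0002828 = 6039 d
  layer 3 (medium sand): t_3 = 12.3 × 0.23 / 0.0002828 = 10002 d
Total t = Σ t_i = 16865 days = 46.17 years.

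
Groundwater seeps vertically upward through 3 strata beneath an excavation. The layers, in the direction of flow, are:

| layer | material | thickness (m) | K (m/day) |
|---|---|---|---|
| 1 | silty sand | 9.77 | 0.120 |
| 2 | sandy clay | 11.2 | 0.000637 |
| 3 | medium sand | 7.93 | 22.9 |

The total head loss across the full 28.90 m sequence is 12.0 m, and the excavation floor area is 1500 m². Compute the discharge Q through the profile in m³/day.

Flow is perpendicular to layering, so the layers act in series and the equivalent K is the thickness-weighted harmonic mean.
Total thickness L = 9.77 + 11.2 + 7.93 = 28.90 m.
Σ(b_i/K_i) = 9.77/0.120 + 11.2/0.000637 + 7.93/22.9 = 17664 d.
K_eq = L / Σ(b_i/K_i) = 28.90 / 17664 = 0.001636 m/day.
Q = K_eq · A · (Δh/L) = 0.001636 × 1500 × (12.0/28.90) = 1.019 m³/day.

1.02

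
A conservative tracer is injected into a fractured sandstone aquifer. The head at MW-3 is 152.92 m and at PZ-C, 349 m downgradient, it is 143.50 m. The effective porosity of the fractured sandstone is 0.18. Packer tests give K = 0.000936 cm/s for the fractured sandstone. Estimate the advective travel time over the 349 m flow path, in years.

7.88

Convert K: 0.000936 cm/s × 864 = 0.8087 m/day.
Hydraulic gradient i = (152.92 − 143.50) / 349 = 9.42 / 349 = 0.02699.
Darcy flux q = K · i = 0.8087 × 0.02699 = 0.02183 m/day.
Seepage velocity v = q / n_e = 0.02183 / 0.18 = 0.1213 m/day.
Travel time t = L / v = 349 / 0.1213 = 2878 days = 7.879 years.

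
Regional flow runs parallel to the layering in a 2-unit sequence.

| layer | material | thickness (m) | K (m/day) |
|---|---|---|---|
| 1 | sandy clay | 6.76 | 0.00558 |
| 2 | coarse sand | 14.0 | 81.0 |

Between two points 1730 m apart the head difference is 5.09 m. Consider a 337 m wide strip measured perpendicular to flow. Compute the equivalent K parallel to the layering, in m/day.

Flow is parallel to layering, so each bed carries its own Darcy discharge and the transmissivities add.
Σ(K_i·b_i) = 0.00558×6.76 + 81.0×14.0 = 1134 m²/day.
Total thickness b = 20.76 m, so K_eq = Σ(K_i·b_i)/b = 54.63 m/day.

54.6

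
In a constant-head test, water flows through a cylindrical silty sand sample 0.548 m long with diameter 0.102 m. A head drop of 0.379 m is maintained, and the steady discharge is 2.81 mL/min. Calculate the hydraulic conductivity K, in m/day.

Cross-sectional area A = π·(d/2)² = π × (0.102/2)² = 0.008171 m².
Convert discharge: 2.81 mL/min = 4.683e-08 m³/s.
Darcy's law rearranged: K = Q·L / (A·Δh) = 4.683e-08 × 0.548 / (0.008171 × 0.379) = 8.287e-06 m/s = 0.7160 m/day.

0.716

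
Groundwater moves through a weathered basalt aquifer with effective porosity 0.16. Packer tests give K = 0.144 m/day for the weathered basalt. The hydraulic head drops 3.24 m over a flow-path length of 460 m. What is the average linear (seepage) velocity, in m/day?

Hydraulic gradient i = Δh / L = 3.24 / 460 = 0.007043.
Darcy flux q = K · i = 0.1440 × 0.007043 = 0.001014 m/day.
Seepage velocity v = q / n_e = 0.001014 / 0.16 = 0.006339 m/day.

0.00634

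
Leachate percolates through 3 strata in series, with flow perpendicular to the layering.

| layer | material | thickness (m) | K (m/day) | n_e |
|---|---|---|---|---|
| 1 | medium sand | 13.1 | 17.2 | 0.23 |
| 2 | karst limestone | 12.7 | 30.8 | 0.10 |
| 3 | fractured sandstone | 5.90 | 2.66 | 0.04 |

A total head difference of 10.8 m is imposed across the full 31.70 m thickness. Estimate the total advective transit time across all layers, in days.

With flow normal to the layers, continuity requires the same specific discharge q through every layer.
Σ(b_i/K_i) = 13.1/17.2 + 12.7/30.8 + 5.90/2.66 = 3.392 d.
q = Δh / Σ(b_i/K_i) = 10.8 / 3.392 = 3.184 m/day.
In each layer the seepage velocity is v_i = q/n_i, so the layer transit time is t_i = b_i·n_i / q:
  layer 1 (medium sand): t_1 = 13.1 × 0.23 / 3.184 = 0.9463 d
  layer 2 (karst limestone): t_2 = 12.7 × 0.10 / 3.184 = 0.3989 d
  layer 3 (fractured sandstone): t_3 = 5.90 × 0.04 / 3.184 = 0.07412 d
Total t = Σ t_i = 1.419 days.

1.42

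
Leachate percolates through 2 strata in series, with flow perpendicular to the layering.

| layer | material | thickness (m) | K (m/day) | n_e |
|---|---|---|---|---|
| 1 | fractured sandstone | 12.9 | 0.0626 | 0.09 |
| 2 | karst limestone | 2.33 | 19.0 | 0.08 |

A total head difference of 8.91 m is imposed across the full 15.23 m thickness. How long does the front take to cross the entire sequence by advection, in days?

With flow normal to the layers, continuity requires the same specific discharge q through every layer.
Σ(b_i/K_i) = 12.9/0.0626 + 2.33/19.0 = 206.2 d.
q = Δh / Σ(b_i/K_i) = 8.91 / 206.2 = 0.04321 m/day.
In each layer the seepage velocity is v_i = q/n_i, so the layer transit time is t_i = b_i·n_i / q:
  layer 1 (fractured sandstone): t_1 = 12.9 × 0.09 / 0.04321 = 26.87 d
  layer 2 (karst limestone): t_2 = 2.33 × 0.08 / 0.04321 = 4.314 d
Total t = Σ t_i = 31.18 days.

31.2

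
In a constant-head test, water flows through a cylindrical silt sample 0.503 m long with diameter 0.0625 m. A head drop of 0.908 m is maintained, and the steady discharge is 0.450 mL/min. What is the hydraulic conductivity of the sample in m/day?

0.117

Cross-sectional area A = π·(d/2)² = π × (0.0625/2)² = 0.003068 m².
Convert discharge: 0.450 mL/min = 7.500e-09 m³/s.
Darcy's law rearranged: K = Q·L / (A·Δh) = 7.500e-09 × 0.503 / (0.003068 × 0.908) = 1.354e-06 m/s = 0.1170 m/day.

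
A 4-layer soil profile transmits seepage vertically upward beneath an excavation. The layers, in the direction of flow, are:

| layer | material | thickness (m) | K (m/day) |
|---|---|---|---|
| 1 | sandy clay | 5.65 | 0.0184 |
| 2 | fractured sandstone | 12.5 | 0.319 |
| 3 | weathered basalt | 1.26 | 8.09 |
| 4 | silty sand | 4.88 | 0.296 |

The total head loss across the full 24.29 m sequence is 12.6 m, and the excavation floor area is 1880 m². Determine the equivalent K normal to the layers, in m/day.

0.0669

Flow is perpendicular to layering, so the layers act in series and the equivalent K is the thickness-weighted harmonic mean.
Total thickness L = 5.65 + 12.5 + 1.26 + 4.88 = 24.29 m.
Σ(b_i/K_i) = 5.65/0.0184 + 12.5/0.319 + 1.26/8.09 + 4.88/0.296 = 362.9 d.
K_eq = L / Σ(b_i/K_i) = 24.29 / 362.9 = 0.06693 m/day.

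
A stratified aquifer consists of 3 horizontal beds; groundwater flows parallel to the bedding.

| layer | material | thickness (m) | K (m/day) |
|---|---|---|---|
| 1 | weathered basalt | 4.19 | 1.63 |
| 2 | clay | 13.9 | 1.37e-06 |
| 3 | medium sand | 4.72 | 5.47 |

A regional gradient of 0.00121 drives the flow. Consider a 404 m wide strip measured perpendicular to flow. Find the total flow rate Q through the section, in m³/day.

16.0

Flow is parallel to layering, so each bed carries its own Darcy discharge and the transmissivities add.
Σ(K_i·b_i) = 1.63×4.19 + 1.37e-06×13.9 + 5.47×4.72 = 32.65 m²/day.
Hydraulic gradient i = 0.00121.
Q = Σ(K_i·b_i) · W · i = 32.65 × 404 × 0.001210 = 15.96 m³/day.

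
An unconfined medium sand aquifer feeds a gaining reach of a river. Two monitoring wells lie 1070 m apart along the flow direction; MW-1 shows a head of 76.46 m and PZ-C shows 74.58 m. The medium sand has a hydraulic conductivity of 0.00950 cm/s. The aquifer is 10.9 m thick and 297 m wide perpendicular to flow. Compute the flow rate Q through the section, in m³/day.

Convert K: 0.00950 cm/s × 864 = 8.208 m/day.
Cross-sectional area A = 297 × 10.9 = 3237 m².
Hydraulic gradient i = (76.46 − 74.58) / 1070 = 1.88 / 1070 = 0.001757.
Darcy's law: Q = K · A · i = 8.208 × 3237 × 0.001757 = 46.69 m³/day.

46.7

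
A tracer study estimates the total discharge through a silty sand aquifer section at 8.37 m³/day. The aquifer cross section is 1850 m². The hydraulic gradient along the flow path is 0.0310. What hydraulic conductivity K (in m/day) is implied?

Hydraulic gradient i = 0.0310.
From Q = K·A·i, K = Q / (A·i) = 8.37 / (1850 × 0.03100) = 0.1459 m/day.

0.146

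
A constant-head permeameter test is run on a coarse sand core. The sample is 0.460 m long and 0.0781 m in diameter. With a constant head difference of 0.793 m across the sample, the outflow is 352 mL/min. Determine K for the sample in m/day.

61.4

Cross-sectional area A = π·(d/2)² = π × (0.0781/2)² = 0.004791 m².
Convert discharge: 352 mL/min = 5.867e-06 m³/s.
Darcy's law rearranged: K = Q·L / (A·Δh) = 5.867e-06 × 0.460 / (0.004791 × 0.793) = 0.0007104 m/s = 61.38 m/day.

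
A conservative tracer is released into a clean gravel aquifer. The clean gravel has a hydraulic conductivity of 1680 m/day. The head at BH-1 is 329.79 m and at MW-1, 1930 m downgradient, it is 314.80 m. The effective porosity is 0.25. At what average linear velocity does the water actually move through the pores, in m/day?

52.2

Hydraulic gradient i = (329.79 − 314.80) / 1930 = 14.99 / 1930 = 0.007767.
Darcy flux q = K · i = 1680 × 0.007767 = 13.05 m/day.
Seepage velocity v = q / n_e = 13.05 / 0.25 = 52.19 m/day.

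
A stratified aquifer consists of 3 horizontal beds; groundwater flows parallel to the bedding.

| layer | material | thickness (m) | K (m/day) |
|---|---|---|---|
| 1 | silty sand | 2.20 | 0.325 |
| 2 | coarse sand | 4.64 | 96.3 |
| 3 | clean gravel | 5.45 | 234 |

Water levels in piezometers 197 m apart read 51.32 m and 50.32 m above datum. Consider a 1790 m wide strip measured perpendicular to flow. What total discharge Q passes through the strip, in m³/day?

Flow is parallel to layering, so each bed carries its own Darcy discharge and the transmissivities add.
Σ(K_i·b_i) = 0.325×2.20 + 96.3×4.64 + 234×5.45 = 1723 m²/day.
Hydraulic gradient i = (51.32 − 50.32) / 197 = 1 / 197 = 0.005076.
Q = Σ(K_i·b_i) · W · i = 1723 × 1790 × 0.005076 = 15654 m³/day.

15700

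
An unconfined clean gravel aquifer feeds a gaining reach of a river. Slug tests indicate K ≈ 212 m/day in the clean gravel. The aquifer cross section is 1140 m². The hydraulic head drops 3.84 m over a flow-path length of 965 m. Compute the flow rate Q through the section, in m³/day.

Hydraulic gradient i = Δh / L = 3.84 / 965 = 0.003979.
Darcy's law: Q = K · A · i = 212.0 × 1140 × 0.003979 = 961.7 m³/day.

962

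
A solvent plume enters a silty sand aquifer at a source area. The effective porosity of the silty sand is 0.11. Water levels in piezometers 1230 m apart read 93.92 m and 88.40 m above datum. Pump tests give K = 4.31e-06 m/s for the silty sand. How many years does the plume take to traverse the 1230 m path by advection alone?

222

Convert K: 4.31e-06 m/s × 86400 = 0.3724 m/day.
Hydraulic gradient i = (93.92 − 88.40) / 1230 = 5.52 / 1230 = 0.004488.
Darcy flux q = K · i = 0.3724 × 0.004488 = 0.001671 m/day.
Seepage velocity v = q / n_e = 0.001671 / 0.11 = 0.01519 m/day.
Travel time t = L / v = 1230 / 0.01519 = 80960 days = 221.7 years.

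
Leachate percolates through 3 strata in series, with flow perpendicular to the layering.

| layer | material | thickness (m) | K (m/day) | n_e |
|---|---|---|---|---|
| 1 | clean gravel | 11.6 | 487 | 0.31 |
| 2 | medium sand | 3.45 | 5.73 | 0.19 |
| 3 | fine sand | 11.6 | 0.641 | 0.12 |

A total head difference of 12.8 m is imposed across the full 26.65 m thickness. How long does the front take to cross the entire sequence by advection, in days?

With flow normal to the layers, continuity requires the same specific discharge q through every layer.
Σ(b_i/K_i) = 11.6/487 + 3.45/5.73 + 11.6/0.641 = 18.72 d.
q = Δh / Σ(b_i/K_i) = 12.8 / 18.72 = 0.6837 m/day.
In each layer the seepage velocity is v_i = q/n_i, so the layer transit time is t_i = b_i·n_i / q:
  layer 1 (clean gravel): t_1 = 11.6 × 0.31 / 0.6837 = 5.260 d
  layer 2 (medium sand): t_2 = 3.45 × 0.19 / 0.6837 = 0.9588 d
  layer 3 (fine sand): t_3 = 11.6 × 0.12 / 0.6837 = 2.036 d
Total t = Σ t_i = 8.255 days.

8.25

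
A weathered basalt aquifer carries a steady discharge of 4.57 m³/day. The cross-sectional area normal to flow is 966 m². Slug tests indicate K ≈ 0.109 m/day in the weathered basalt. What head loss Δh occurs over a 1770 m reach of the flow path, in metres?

From Q = K·A·i, i = Q / (K·A) = 4.57 / (0.1090 × 966.0) = 0.04340.
Head loss Δh = i · L = 0.04340 × 1770 = 76.82 m.

76.8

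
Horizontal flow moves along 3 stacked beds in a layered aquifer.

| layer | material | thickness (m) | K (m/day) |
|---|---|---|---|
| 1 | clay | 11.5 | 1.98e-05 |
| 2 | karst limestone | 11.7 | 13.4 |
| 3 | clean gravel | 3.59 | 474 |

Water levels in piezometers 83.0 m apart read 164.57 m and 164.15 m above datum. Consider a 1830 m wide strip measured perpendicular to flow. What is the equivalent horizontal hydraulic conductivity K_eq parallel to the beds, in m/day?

69.4

Flow is parallel to layering, so each bed carries its own Darcy discharge and the transmissivities add.
Σ(K_i·b_i) = 1.98e-05×11.5 + 13.4×11.7 + 474×3.59 = 1858 m²/day.
Total thickness b = 26.79 m, so K_eq = Σ(K_i·b_i)/b = 69.37 m/day.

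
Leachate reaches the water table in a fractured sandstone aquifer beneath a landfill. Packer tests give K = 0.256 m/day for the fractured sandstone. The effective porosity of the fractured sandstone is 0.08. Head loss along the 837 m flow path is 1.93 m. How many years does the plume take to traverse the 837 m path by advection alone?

Hydraulic gradient i = Δh / L = 1.93 / 837 = 0.002306.
Darcy flux q = K · i = 0.2560 × 0.002306 = 0.0005903 m/day.
Seepage velocity v = q / n_e = 0.0005903 / 0.08 = 0.007379 m/day.
Travel time t = L / v = 837 / 0.007379 = 1.134e+05 days = 310.6 years.

311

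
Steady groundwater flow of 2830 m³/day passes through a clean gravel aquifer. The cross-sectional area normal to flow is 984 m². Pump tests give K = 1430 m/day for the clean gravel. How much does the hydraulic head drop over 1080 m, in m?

2.17

From Q = K·A·i, i = Q / (K·A) = 2830 / (1430 × 984.0) = 0.002011.
Head loss Δh = i · L = 0.002011 × 1080 = 2.172 m.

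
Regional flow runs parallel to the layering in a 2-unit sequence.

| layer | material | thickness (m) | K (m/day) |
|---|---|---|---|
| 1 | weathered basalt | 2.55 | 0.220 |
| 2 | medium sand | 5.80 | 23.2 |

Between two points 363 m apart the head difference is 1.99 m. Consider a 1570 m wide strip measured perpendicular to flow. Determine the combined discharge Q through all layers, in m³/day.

Flow is parallel to layering, so each bed carries its own Darcy discharge and the transmissivities add.
Σ(K_i·b_i) = 0.220×2.55 + 23.2×5.80 = 135.1 m²/day.
Hydraulic gradient i = Δh / L = 1.99 / 363 = 0.005482.
Q = Σ(K_i·b_i) · W · i = 135.1 × 1570 × 0.005482 = 1163 m³/day.

1160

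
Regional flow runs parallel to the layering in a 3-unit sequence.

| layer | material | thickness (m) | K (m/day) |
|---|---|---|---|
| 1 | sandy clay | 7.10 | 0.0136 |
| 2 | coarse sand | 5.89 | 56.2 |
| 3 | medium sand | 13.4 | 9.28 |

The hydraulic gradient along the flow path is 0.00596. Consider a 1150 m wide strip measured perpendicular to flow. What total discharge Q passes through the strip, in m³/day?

3120

Flow is parallel to layering, so each bed carries its own Darcy discharge and the transmissivities add.
Σ(K_i·b_i) = 0.0136×7.10 + 56.2×5.89 + 9.28×13.4 = 455.5 m²/day.
Hydraulic gradient i = 0.00596.
Q = Σ(K_i·b_i) · W · i = 455.5 × 1150 × 0.005960 = 3122 m³/day.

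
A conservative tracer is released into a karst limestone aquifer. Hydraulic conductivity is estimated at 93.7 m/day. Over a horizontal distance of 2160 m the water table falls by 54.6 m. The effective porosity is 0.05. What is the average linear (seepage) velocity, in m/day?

47.4

Hydraulic gradient i = Δh / L = 54.6 / 2160 = 0.02528.
Darcy flux q = K · i = 93.70 × 0.02528 = 2.369 m/day.
Seepage velocity v = q / n_e = 2.369 / 0.05 = 47.37 m/day.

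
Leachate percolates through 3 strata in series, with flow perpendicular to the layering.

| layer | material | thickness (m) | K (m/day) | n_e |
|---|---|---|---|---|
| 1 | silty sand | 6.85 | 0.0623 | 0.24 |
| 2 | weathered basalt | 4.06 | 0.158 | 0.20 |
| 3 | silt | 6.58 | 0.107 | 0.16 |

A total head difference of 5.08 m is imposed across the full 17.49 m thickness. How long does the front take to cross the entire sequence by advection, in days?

136

With flow normal to the layers, continuity requires the same specific discharge q through every layer.
Σ(b_i/K_i) = 6.85/0.0623 + 4.06/0.158 + 6.58/0.107 = 197.1 d.
q = Δh / Σ(b_i/K_i) = 5.08 / 197.1 = 0.02577 m/day.
In each layer the seepage velocity is v_i = q/n_i, so the layer transit time is t_i = b_i·n_i / q:
  layer 1 (silty sand): t_1 = 6.85 × 0.24 / 0.02577 = 63.80 d
  layer 2 (weathered basalt): t_2 = 4.06 × 0.20 / 0.02577 = 31.51 d
  layer 3 (silt): t_3 = 6.58 × 0.16 / 0.02577 = 40.86 d
Total t = Σ t_i = 136.2 days.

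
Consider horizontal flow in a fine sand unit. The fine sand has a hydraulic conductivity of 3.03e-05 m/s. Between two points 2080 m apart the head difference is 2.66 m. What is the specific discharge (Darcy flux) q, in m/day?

0.00335

Convert K: 3.03e-05 m/s × 86400 = 2.618 m/day.
Hydraulic gradient i = Δh / L = 2.66 / 2080 = 0.001279.
Specific discharge q = K · i = 2.618 × 0.001279 = 0.003348 m/day.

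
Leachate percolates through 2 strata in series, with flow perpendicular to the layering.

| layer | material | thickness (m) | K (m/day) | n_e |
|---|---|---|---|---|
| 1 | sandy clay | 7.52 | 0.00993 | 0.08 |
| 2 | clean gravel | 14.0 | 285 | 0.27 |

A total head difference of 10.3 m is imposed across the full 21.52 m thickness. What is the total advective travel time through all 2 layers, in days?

With flow normal to the layers, continuity requires the same specific discharge q through every layer.
Σ(b_i/K_i) = 7.52/0.00993 + 14.0/285 = 757.4 d.
q = Δh / Σ(b_i/K_i) = 10.3 / 757.4 = 0.01360 m/day.
In each layer the seepage velocity is v_i = q/n_i, so the layer transit time is t_i = b_i·n_i / q:
  layer 1 (sandy clay): t_1 = 7.52 × 0.08 / 0.01360 = 44.24 d
  layer 2 (clean gravel): t_2 = 14.0 × 0.27 / 0.01360 = 277.9 d
Total t = Σ t_i = 322.2 days.

322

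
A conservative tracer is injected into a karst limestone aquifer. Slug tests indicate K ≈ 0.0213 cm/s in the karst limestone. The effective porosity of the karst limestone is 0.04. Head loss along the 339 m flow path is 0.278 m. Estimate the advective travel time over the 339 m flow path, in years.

2.46

Convert K: 0.0213 cm/s × 864 = 18.40 m/day.
Hydraulic gradient i = Δh / L = 0.278 / 339 = 0.0008201.
Darcy flux q = K · i = 18.40 × 0.0008201 = 0.01509 m/day.
Seepage velocity v = q / n_e = 0.01509 / 0.04 = 0.3773 m/day.
Travel time t = L / v = 339 / 0.3773 = 898.5 days = 2.460 years.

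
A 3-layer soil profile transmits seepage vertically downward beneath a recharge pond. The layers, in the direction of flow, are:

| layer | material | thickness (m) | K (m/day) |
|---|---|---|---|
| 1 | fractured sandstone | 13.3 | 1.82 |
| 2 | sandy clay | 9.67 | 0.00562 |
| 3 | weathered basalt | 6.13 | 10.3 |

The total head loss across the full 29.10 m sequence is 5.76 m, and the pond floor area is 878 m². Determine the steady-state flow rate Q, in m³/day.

Flow is perpendicular to layering, so the layers act in series and the equivalent K is the thickness-weighted harmonic mean.
Total thickness L = 13.3 + 9.67 + 6.13 = 29.10 m.
Σ(b_i/K_i) = 13.3/1.82 + 9.67/0.00562 + 6.13/10.3 = 1729 d.
K_eq = L / Σ(b_i/K_i) = 29.10 / 1729 = 0.01683 m/day.
Q = K_eq · A · (Δh/L) = 0.01683 × 878 × (5.76/29.10) = 2.926 m³/day.

2.93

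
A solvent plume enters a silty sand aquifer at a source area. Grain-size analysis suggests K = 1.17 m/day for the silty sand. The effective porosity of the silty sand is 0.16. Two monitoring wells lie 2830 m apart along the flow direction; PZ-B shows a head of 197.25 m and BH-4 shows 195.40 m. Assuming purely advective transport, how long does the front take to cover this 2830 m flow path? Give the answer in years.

1620

Hydraulic gradient i = (197.25 − 195.40) / 2830 = 1.85 / 2830 = 0.0006537.
Darcy flux q = K · i = 1.170 × 0.0006537 = 0.0007648 m/day.
Seepage velocity v = q / n_e = 0.0007648 / 0.16 = 0.004780 m/day.
Travel time t = L / v = 2830 / 0.004780 = 5.920e+05 days = 1621 years.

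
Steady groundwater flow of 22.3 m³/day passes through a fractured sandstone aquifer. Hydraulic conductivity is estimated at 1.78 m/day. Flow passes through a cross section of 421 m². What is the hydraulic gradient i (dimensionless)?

0.0298

From Q = K·A·i, i = Q / (K·A) = 22.3 / (1.780 × 421.0) = 0.02976.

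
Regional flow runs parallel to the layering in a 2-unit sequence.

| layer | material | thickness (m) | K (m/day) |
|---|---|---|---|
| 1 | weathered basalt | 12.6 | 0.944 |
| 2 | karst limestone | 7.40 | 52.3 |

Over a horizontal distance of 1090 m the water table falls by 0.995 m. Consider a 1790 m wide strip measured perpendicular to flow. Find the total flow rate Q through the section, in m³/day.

652

Flow is parallel to layering, so each bed carries its own Darcy discharge and the transmissivities add.
Σ(K_i·b_i) = 0.944×12.6 + 52.3×7.40 = 398.9 m²/day.
Hydraulic gradient i = Δh / L = 0.995 / 1090 = 0.0009128.
Q = Σ(K_i·b_i) · W · i = 398.9 × 1790 × 0.0009128 = 651.8 m³/day.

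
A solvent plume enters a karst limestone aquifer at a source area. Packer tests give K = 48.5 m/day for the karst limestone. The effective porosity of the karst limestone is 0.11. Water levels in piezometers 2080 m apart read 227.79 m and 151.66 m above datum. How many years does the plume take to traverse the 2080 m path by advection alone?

0.353

Hydraulic gradient i = (227.79 − 151.66) / 2080 = 76.13 / 2080 = 0.03660.
Darcy flux q = K · i = 48.50 × 0.03660 = 1.775 m/day.
Seepage velocity v = q / n_e = 1.775 / 0.11 = 16.14 m/day.
Travel time t = L / v = 2080 / 16.14 = 128.9 days = 0.3529 years.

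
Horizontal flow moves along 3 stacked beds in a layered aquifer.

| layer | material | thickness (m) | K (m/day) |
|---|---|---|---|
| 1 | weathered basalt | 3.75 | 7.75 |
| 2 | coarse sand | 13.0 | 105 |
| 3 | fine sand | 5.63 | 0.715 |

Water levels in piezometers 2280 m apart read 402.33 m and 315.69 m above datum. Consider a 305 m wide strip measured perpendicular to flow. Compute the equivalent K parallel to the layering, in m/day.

62.5

Flow is parallel to layering, so each bed carries its own Darcy discharge and the transmissivities add.
Σ(K_i·b_i) = 7.75×3.75 + 105×13.0 + 0.715×5.63 = 1398 m²/day.
Total thickness b = 22.38 m, so K_eq = Σ(K_i·b_i)/b = 62.47 m/day.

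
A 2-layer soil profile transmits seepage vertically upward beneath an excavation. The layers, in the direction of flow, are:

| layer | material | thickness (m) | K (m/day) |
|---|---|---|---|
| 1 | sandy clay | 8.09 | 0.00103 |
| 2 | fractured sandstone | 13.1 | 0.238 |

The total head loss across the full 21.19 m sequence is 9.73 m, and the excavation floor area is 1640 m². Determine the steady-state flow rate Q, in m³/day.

2.02

Flow is perpendicular to layering, so the layers act in series and the equivalent K is the thickness-weighted harmonic mean.
Total thickness L = 8.09 + 13.1 = 21.19 m.
Σ(b_i/K_i) = 8.09/0.00103 + 13.1/0.238 = 7909 d.
K_eq = L / Σ(b_i/K_i) = 21.19 / 7909 = 0.002679 m/day.
Q = K_eq · A · (Δh/L) = 0.002679 × 1640 × (9.73/21.19) = 2.017 m³/day.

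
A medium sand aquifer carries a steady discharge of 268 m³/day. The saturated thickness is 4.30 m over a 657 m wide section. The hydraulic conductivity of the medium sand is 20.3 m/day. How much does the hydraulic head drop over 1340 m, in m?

Cross-sectional area A = 657 × 4.30 = 2825 m².
From Q = K·A·i, i = Q / (K·A) = 268 / (20.30 × 2825) = 0.004673.
Head loss Δh = i · L = 0.004673 × 1340 = 6.262 m.

6.26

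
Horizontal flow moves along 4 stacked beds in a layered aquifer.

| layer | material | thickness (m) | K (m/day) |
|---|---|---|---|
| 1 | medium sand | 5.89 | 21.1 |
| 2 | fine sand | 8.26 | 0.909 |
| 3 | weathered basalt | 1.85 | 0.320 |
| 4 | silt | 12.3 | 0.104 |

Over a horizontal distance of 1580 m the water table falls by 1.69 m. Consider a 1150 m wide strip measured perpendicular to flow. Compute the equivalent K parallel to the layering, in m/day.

Flow is parallel to layering, so each bed carries its own Darcy discharge and the transmissivities add.
Σ(K_i·b_i) = 21.1×5.89 + 0.909×8.26 + 0.320×1.85 + 0.104×12.3 = 133.7 m²/day.
Total thickness b = 28.30 m, so K_eq = Σ(K_i·b_i)/b = 4.723 m/day.

4.72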